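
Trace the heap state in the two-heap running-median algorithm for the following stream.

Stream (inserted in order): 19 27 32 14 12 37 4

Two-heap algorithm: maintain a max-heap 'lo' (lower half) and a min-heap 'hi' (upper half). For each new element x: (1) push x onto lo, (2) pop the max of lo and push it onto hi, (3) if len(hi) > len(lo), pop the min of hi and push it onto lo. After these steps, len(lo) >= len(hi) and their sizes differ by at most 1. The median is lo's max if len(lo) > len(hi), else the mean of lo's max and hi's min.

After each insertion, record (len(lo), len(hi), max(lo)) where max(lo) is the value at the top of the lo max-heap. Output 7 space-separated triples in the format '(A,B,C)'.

Answer: (1,0,19) (1,1,19) (2,1,27) (2,2,19) (3,2,19) (3,3,19) (4,3,19)

Derivation:
Step 1: insert 19 -> lo=[19] hi=[] -> (len(lo)=1, len(hi)=0, max(lo)=19)
Step 2: insert 27 -> lo=[19] hi=[27] -> (len(lo)=1, len(hi)=1, max(lo)=19)
Step 3: insert 32 -> lo=[19, 27] hi=[32] -> (len(lo)=2, len(hi)=1, max(lo)=27)
Step 4: insert 14 -> lo=[14, 19] hi=[27, 32] -> (len(lo)=2, len(hi)=2, max(lo)=19)
Step 5: insert 12 -> lo=[12, 14, 19] hi=[27, 32] -> (len(lo)=3, len(hi)=2, max(lo)=19)
Step 6: insert 37 -> lo=[12, 14, 19] hi=[27, 32, 37] -> (len(lo)=3, len(hi)=3, max(lo)=19)
Step 7: insert 4 -> lo=[4, 12, 14, 19] hi=[27, 32, 37] -> (len(lo)=4, len(hi)=3, max(lo)=19)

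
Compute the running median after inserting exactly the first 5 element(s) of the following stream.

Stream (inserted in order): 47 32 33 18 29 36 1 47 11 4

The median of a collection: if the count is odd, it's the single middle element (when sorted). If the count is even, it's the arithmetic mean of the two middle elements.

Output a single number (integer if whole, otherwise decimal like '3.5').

Step 1: insert 47 -> lo=[47] (size 1, max 47) hi=[] (size 0) -> median=47
Step 2: insert 32 -> lo=[32] (size 1, max 32) hi=[47] (size 1, min 47) -> median=39.5
Step 3: insert 33 -> lo=[32, 33] (size 2, max 33) hi=[47] (size 1, min 47) -> median=33
Step 4: insert 18 -> lo=[18, 32] (size 2, max 32) hi=[33, 47] (size 2, min 33) -> median=32.5
Step 5: insert 29 -> lo=[18, 29, 32] (size 3, max 32) hi=[33, 47] (size 2, min 33) -> median=32

Answer: 32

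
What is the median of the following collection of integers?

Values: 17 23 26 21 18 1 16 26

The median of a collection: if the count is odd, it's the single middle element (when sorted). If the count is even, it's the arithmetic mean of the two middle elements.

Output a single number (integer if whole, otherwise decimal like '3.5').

Step 1: insert 17 -> lo=[17] (size 1, max 17) hi=[] (size 0) -> median=17
Step 2: insert 23 -> lo=[17] (size 1, max 17) hi=[23] (size 1, min 23) -> median=20
Step 3: insert 26 -> lo=[17, 23] (size 2, max 23) hi=[26] (size 1, min 26) -> median=23
Step 4: insert 21 -> lo=[17, 21] (size 2, max 21) hi=[23, 26] (size 2, min 23) -> median=22
Step 5: insert 18 -> lo=[17, 18, 21] (size 3, max 21) hi=[23, 26] (size 2, min 23) -> median=21
Step 6: insert 1 -> lo=[1, 17, 18] (size 3, max 18) hi=[21, 23, 26] (size 3, min 21) -> median=19.5
Step 7: insert 16 -> lo=[1, 16, 17, 18] (size 4, max 18) hi=[21, 23, 26] (size 3, min 21) -> median=18
Step 8: insert 26 -> lo=[1, 16, 17, 18] (size 4, max 18) hi=[21, 23, 26, 26] (size 4, min 21) -> median=19.5

Answer: 19.5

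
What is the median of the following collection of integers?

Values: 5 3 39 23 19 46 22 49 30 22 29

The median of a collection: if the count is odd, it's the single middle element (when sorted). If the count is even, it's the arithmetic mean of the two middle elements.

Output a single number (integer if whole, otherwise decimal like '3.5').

Step 1: insert 5 -> lo=[5] (size 1, max 5) hi=[] (size 0) -> median=5
Step 2: insert 3 -> lo=[3] (size 1, max 3) hi=[5] (size 1, min 5) -> median=4
Step 3: insert 39 -> lo=[3, 5] (size 2, max 5) hi=[39] (size 1, min 39) -> median=5
Step 4: insert 23 -> lo=[3, 5] (size 2, max 5) hi=[23, 39] (size 2, min 23) -> median=14
Step 5: insert 19 -> lo=[3, 5, 19] (size 3, max 19) hi=[23, 39] (size 2, min 23) -> median=19
Step 6: insert 46 -> lo=[3, 5, 19] (size 3, max 19) hi=[23, 39, 46] (size 3, min 23) -> median=21
Step 7: insert 22 -> lo=[3, 5, 19, 22] (size 4, max 22) hi=[23, 39, 46] (size 3, min 23) -> median=22
Step 8: insert 49 -> lo=[3, 5, 19, 22] (size 4, max 22) hi=[23, 39, 46, 49] (size 4, min 23) -> median=22.5
Step 9: insert 30 -> lo=[3, 5, 19, 22, 23] (size 5, max 23) hi=[30, 39, 46, 49] (size 4, min 30) -> median=23
Step 10: insert 22 -> lo=[3, 5, 19, 22, 22] (size 5, max 22) hi=[23, 30, 39, 46, 49] (size 5, min 23) -> median=22.5
Step 11: insert 29 -> lo=[3, 5, 19, 22, 22, 23] (size 6, max 23) hi=[29, 30, 39, 46, 49] (size 5, min 29) -> median=23

Answer: 23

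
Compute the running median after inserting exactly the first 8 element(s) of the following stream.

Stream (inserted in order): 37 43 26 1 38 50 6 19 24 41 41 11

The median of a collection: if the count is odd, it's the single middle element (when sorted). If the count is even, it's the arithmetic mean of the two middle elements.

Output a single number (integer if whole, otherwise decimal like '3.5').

Answer: 31.5

Derivation:
Step 1: insert 37 -> lo=[37] (size 1, max 37) hi=[] (size 0) -> median=37
Step 2: insert 43 -> lo=[37] (size 1, max 37) hi=[43] (size 1, min 43) -> median=40
Step 3: insert 26 -> lo=[26, 37] (size 2, max 37) hi=[43] (size 1, min 43) -> median=37
Step 4: insert 1 -> lo=[1, 26] (size 2, max 26) hi=[37, 43] (size 2, min 37) -> median=31.5
Step 5: insert 38 -> lo=[1, 26, 37] (size 3, max 37) hi=[38, 43] (size 2, min 38) -> median=37
Step 6: insert 50 -> lo=[1, 26, 37] (size 3, max 37) hi=[38, 43, 50] (size 3, min 38) -> median=37.5
Step 7: insert 6 -> lo=[1, 6, 26, 37] (size 4, max 37) hi=[38, 43, 50] (size 3, min 38) -> median=37
Step 8: insert 19 -> lo=[1, 6, 19, 26] (size 4, max 26) hi=[37, 38, 43, 50] (size 4, min 37) -> median=31.5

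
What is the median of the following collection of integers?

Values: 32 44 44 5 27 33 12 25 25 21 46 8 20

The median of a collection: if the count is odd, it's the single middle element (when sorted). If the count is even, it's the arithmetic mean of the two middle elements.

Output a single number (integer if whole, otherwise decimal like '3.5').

Step 1: insert 32 -> lo=[32] (size 1, max 32) hi=[] (size 0) -> median=32
Step 2: insert 44 -> lo=[32] (size 1, max 32) hi=[44] (size 1, min 44) -> median=38
Step 3: insert 44 -> lo=[32, 44] (size 2, max 44) hi=[44] (size 1, min 44) -> median=44
Step 4: insert 5 -> lo=[5, 32] (size 2, max 32) hi=[44, 44] (size 2, min 44) -> median=38
Step 5: insert 27 -> lo=[5, 27, 32] (size 3, max 32) hi=[44, 44] (size 2, min 44) -> median=32
Step 6: insert 33 -> lo=[5, 27, 32] (size 3, max 32) hi=[33, 44, 44] (size 3, min 33) -> median=32.5
Step 7: insert 12 -> lo=[5, 12, 27, 32] (size 4, max 32) hi=[33, 44, 44] (size 3, min 33) -> median=32
Step 8: insert 25 -> lo=[5, 12, 25, 27] (size 4, max 27) hi=[32, 33, 44, 44] (size 4, min 32) -> median=29.5
Step 9: insert 25 -> lo=[5, 12, 25, 25, 27] (size 5, max 27) hi=[32, 33, 44, 44] (size 4, min 32) -> median=27
Step 10: insert 21 -> lo=[5, 12, 21, 25, 25] (size 5, max 25) hi=[27, 32, 33, 44, 44] (size 5, min 27) -> median=26
Step 11: insert 46 -> lo=[5, 12, 21, 25, 25, 27] (size 6, max 27) hi=[32, 33, 44, 44, 46] (size 5, min 32) -> median=27
Step 12: insert 8 -> lo=[5, 8, 12, 21, 25, 25] (size 6, max 25) hi=[27, 32, 33, 44, 44, 46] (size 6, min 27) -> median=26
Step 13: insert 20 -> lo=[5, 8, 12, 20, 21, 25, 25] (size 7, max 25) hi=[27, 32, 33, 44, 44, 46] (size 6, min 27) -> median=25

Answer: 25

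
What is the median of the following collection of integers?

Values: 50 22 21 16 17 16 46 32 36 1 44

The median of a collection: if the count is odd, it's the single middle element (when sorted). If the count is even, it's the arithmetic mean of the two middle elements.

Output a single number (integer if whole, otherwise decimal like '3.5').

Answer: 22

Derivation:
Step 1: insert 50 -> lo=[50] (size 1, max 50) hi=[] (size 0) -> median=50
Step 2: insert 22 -> lo=[22] (size 1, max 22) hi=[50] (size 1, min 50) -> median=36
Step 3: insert 21 -> lo=[21, 22] (size 2, max 22) hi=[50] (size 1, min 50) -> median=22
Step 4: insert 16 -> lo=[16, 21] (size 2, max 21) hi=[22, 50] (size 2, min 22) -> median=21.5
Step 5: insert 17 -> lo=[16, 17, 21] (size 3, max 21) hi=[22, 50] (size 2, min 22) -> median=21
Step 6: insert 16 -> lo=[16, 16, 17] (size 3, max 17) hi=[21, 22, 50] (size 3, min 21) -> median=19
Step 7: insert 46 -> lo=[16, 16, 17, 21] (size 4, max 21) hi=[22, 46, 50] (size 3, min 22) -> median=21
Step 8: insert 32 -> lo=[16, 16, 17, 21] (size 4, max 21) hi=[22, 32, 46, 50] (size 4, min 22) -> median=21.5
Step 9: insert 36 -> lo=[16, 16, 17, 21, 22] (size 5, max 22) hi=[32, 36, 46, 50] (size 4, min 32) -> median=22
Step 10: insert 1 -> lo=[1, 16, 16, 17, 21] (size 5, max 21) hi=[22, 32, 36, 46, 50] (size 5, min 22) -> median=21.5
Step 11: insert 44 -> lo=[1, 16, 16, 17, 21, 22] (size 6, max 22) hi=[32, 36, 44, 46, 50] (size 5, min 32) -> median=22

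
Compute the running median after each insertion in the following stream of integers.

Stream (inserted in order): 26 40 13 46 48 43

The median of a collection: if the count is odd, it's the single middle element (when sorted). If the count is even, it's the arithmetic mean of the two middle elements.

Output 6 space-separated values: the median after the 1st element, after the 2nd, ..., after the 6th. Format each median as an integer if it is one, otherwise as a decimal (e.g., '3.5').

Step 1: insert 26 -> lo=[26] (size 1, max 26) hi=[] (size 0) -> median=26
Step 2: insert 40 -> lo=[26] (size 1, max 26) hi=[40] (size 1, min 40) -> median=33
Step 3: insert 13 -> lo=[13, 26] (size 2, max 26) hi=[40] (size 1, min 40) -> median=26
Step 4: insert 46 -> lo=[13, 26] (size 2, max 26) hi=[40, 46] (size 2, min 40) -> median=33
Step 5: insert 48 -> lo=[13, 26, 40] (size 3, max 40) hi=[46, 48] (size 2, min 46) -> median=40
Step 6: insert 43 -> lo=[13, 26, 40] (size 3, max 40) hi=[43, 46, 48] (size 3, min 43) -> median=41.5

Answer: 26 33 26 33 40 41.5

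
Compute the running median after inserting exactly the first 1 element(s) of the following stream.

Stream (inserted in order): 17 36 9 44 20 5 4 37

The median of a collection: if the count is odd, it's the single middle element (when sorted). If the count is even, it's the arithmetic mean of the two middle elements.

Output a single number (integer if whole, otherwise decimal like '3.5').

Answer: 17

Derivation:
Step 1: insert 17 -> lo=[17] (size 1, max 17) hi=[] (size 0) -> median=17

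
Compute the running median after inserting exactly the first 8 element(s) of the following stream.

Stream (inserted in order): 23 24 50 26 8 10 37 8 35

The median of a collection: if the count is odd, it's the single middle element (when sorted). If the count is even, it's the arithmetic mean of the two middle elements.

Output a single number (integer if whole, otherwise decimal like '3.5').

Step 1: insert 23 -> lo=[23] (size 1, max 23) hi=[] (size 0) -> median=23
Step 2: insert 24 -> lo=[23] (size 1, max 23) hi=[24] (size 1, min 24) -> median=23.5
Step 3: insert 50 -> lo=[23, 24] (size 2, max 24) hi=[50] (size 1, min 50) -> median=24
Step 4: insert 26 -> lo=[23, 24] (size 2, max 24) hi=[26, 50] (size 2, min 26) -> median=25
Step 5: insert 8 -> lo=[8, 23, 24] (size 3, max 24) hi=[26, 50] (size 2, min 26) -> median=24
Step 6: insert 10 -> lo=[8, 10, 23] (size 3, max 23) hi=[24, 26, 50] (size 3, min 24) -> median=23.5
Step 7: insert 37 -> lo=[8, 10, 23, 24] (size 4, max 24) hi=[26, 37, 50] (size 3, min 26) -> median=24
Step 8: insert 8 -> lo=[8, 8, 10, 23] (size 4, max 23) hi=[24, 26, 37, 50] (size 4, min 24) -> median=23.5

Answer: 23.5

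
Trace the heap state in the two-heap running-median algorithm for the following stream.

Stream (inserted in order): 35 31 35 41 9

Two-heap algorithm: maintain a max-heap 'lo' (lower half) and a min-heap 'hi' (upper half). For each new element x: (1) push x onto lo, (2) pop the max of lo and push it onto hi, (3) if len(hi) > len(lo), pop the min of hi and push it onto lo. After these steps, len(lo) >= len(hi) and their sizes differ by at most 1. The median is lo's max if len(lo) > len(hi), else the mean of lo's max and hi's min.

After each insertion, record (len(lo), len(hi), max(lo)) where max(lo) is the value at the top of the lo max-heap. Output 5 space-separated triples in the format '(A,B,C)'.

Answer: (1,0,35) (1,1,31) (2,1,35) (2,2,35) (3,2,35)

Derivation:
Step 1: insert 35 -> lo=[35] hi=[] -> (len(lo)=1, len(hi)=0, max(lo)=35)
Step 2: insert 31 -> lo=[31] hi=[35] -> (len(lo)=1, len(hi)=1, max(lo)=31)
Step 3: insert 35 -> lo=[31, 35] hi=[35] -> (len(lo)=2, len(hi)=1, max(lo)=35)
Step 4: insert 41 -> lo=[31, 35] hi=[35, 41] -> (len(lo)=2, len(hi)=2, max(lo)=35)
Step 5: insert 9 -> lo=[9, 31, 35] hi=[35, 41] -> (len(lo)=3, len(hi)=2, max(lo)=35)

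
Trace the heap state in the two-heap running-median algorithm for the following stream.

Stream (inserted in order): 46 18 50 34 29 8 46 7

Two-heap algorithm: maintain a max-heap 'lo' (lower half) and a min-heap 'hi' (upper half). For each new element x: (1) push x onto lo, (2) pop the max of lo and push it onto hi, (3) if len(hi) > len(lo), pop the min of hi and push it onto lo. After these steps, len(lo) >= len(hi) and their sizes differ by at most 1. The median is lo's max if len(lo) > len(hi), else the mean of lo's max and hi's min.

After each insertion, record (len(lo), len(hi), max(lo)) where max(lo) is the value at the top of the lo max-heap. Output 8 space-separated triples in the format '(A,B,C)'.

Answer: (1,0,46) (1,1,18) (2,1,46) (2,2,34) (3,2,34) (3,3,29) (4,3,34) (4,4,29)

Derivation:
Step 1: insert 46 -> lo=[46] hi=[] -> (len(lo)=1, len(hi)=0, max(lo)=46)
Step 2: insert 18 -> lo=[18] hi=[46] -> (len(lo)=1, len(hi)=1, max(lo)=18)
Step 3: insert 50 -> lo=[18, 46] hi=[50] -> (len(lo)=2, len(hi)=1, max(lo)=46)
Step 4: insert 34 -> lo=[18, 34] hi=[46, 50] -> (len(lo)=2, len(hi)=2, max(lo)=34)
Step 5: insert 29 -> lo=[18, 29, 34] hi=[46, 50] -> (len(lo)=3, len(hi)=2, max(lo)=34)
Step 6: insert 8 -> lo=[8, 18, 29] hi=[34, 46, 50] -> (len(lo)=3, len(hi)=3, max(lo)=29)
Step 7: insert 46 -> lo=[8, 18, 29, 34] hi=[46, 46, 50] -> (len(lo)=4, len(hi)=3, max(lo)=34)
Step 8: insert 7 -> lo=[7, 8, 18, 29] hi=[34, 46, 46, 50] -> (len(lo)=4, len(hi)=4, max(lo)=29)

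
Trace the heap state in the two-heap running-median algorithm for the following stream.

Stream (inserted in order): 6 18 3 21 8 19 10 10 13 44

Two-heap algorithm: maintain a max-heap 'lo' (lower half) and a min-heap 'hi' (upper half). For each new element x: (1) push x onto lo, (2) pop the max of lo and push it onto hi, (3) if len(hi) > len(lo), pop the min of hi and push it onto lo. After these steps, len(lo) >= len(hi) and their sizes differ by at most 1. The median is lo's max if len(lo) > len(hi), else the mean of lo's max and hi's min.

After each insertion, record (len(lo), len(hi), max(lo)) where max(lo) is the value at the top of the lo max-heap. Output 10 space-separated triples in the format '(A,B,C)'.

Answer: (1,0,6) (1,1,6) (2,1,6) (2,2,6) (3,2,8) (3,3,8) (4,3,10) (4,4,10) (5,4,10) (5,5,10)

Derivation:
Step 1: insert 6 -> lo=[6] hi=[] -> (len(lo)=1, len(hi)=0, max(lo)=6)
Step 2: insert 18 -> lo=[6] hi=[18] -> (len(lo)=1, len(hi)=1, max(lo)=6)
Step 3: insert 3 -> lo=[3, 6] hi=[18] -> (len(lo)=2, len(hi)=1, max(lo)=6)
Step 4: insert 21 -> lo=[3, 6] hi=[18, 21] -> (len(lo)=2, len(hi)=2, max(lo)=6)
Step 5: insert 8 -> lo=[3, 6, 8] hi=[18, 21] -> (len(lo)=3, len(hi)=2, max(lo)=8)
Step 6: insert 19 -> lo=[3, 6, 8] hi=[18, 19, 21] -> (len(lo)=3, len(hi)=3, max(lo)=8)
Step 7: insert 10 -> lo=[3, 6, 8, 10] hi=[18, 19, 21] -> (len(lo)=4, len(hi)=3, max(lo)=10)
Step 8: insert 10 -> lo=[3, 6, 8, 10] hi=[10, 18, 19, 21] -> (len(lo)=4, len(hi)=4, max(lo)=10)
Step 9: insert 13 -> lo=[3, 6, 8, 10, 10] hi=[13, 18, 19, 21] -> (len(lo)=5, len(hi)=4, max(lo)=10)
Step 10: insert 44 -> lo=[3, 6, 8, 10, 10] hi=[13, 18, 19, 21, 44] -> (len(lo)=5, len(hi)=5, max(lo)=10)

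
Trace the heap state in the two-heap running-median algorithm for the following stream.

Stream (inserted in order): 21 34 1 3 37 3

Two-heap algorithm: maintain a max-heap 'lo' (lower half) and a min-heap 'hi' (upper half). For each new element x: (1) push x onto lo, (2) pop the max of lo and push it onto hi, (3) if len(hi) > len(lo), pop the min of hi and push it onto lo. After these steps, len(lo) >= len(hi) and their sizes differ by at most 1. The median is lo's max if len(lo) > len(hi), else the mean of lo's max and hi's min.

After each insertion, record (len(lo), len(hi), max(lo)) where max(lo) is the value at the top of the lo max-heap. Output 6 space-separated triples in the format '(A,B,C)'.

Answer: (1,0,21) (1,1,21) (2,1,21) (2,2,3) (3,2,21) (3,3,3)

Derivation:
Step 1: insert 21 -> lo=[21] hi=[] -> (len(lo)=1, len(hi)=0, max(lo)=21)
Step 2: insert 34 -> lo=[21] hi=[34] -> (len(lo)=1, len(hi)=1, max(lo)=21)
Step 3: insert 1 -> lo=[1, 21] hi=[34] -> (len(lo)=2, len(hi)=1, max(lo)=21)
Step 4: insert 3 -> lo=[1, 3] hi=[21, 34] -> (len(lo)=2, len(hi)=2, max(lo)=3)
Step 5: insert 37 -> lo=[1, 3, 21] hi=[34, 37] -> (len(lo)=3, len(hi)=2, max(lo)=21)
Step 6: insert 3 -> lo=[1, 3, 3] hi=[21, 34, 37] -> (len(lo)=3, len(hi)=3, max(lo)=3)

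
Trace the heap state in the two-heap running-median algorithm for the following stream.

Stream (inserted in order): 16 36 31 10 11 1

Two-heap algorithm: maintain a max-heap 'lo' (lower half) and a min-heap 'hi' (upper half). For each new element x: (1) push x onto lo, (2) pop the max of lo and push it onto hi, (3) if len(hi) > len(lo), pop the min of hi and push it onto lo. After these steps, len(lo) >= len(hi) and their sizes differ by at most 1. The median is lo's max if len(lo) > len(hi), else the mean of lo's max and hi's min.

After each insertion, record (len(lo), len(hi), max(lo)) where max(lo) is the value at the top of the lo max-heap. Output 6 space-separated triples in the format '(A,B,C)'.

Answer: (1,0,16) (1,1,16) (2,1,31) (2,2,16) (3,2,16) (3,3,11)

Derivation:
Step 1: insert 16 -> lo=[16] hi=[] -> (len(lo)=1, len(hi)=0, max(lo)=16)
Step 2: insert 36 -> lo=[16] hi=[36] -> (len(lo)=1, len(hi)=1, max(lo)=16)
Step 3: insert 31 -> lo=[16, 31] hi=[36] -> (len(lo)=2, len(hi)=1, max(lo)=31)
Step 4: insert 10 -> lo=[10, 16] hi=[31, 36] -> (len(lo)=2, len(hi)=2, max(lo)=16)
Step 5: insert 11 -> lo=[10, 11, 16] hi=[31, 36] -> (len(lo)=3, len(hi)=2, max(lo)=16)
Step 6: insert 1 -> lo=[1, 10, 11] hi=[16, 31, 36] -> (len(lo)=3, len(hi)=3, max(lo)=11)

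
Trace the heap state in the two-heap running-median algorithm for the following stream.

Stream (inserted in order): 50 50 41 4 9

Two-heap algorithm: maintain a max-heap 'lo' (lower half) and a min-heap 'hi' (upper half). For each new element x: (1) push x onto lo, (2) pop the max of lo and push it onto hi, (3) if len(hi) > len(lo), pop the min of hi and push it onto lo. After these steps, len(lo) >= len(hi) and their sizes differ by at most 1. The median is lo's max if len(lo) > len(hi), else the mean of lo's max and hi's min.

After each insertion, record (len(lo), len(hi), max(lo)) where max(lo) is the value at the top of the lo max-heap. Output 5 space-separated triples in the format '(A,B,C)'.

Step 1: insert 50 -> lo=[50] hi=[] -> (len(lo)=1, len(hi)=0, max(lo)=50)
Step 2: insert 50 -> lo=[50] hi=[50] -> (len(lo)=1, len(hi)=1, max(lo)=50)
Step 3: insert 41 -> lo=[41, 50] hi=[50] -> (len(lo)=2, len(hi)=1, max(lo)=50)
Step 4: insert 4 -> lo=[4, 41] hi=[50, 50] -> (len(lo)=2, len(hi)=2, max(lo)=41)
Step 5: insert 9 -> lo=[4, 9, 41] hi=[50, 50] -> (len(lo)=3, len(hi)=2, max(lo)=41)

Answer: (1,0,50) (1,1,50) (2,1,50) (2,2,41) (3,2,41)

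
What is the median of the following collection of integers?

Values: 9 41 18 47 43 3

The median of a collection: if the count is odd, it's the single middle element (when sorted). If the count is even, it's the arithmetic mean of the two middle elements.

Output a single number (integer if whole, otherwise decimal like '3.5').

Step 1: insert 9 -> lo=[9] (size 1, max 9) hi=[] (size 0) -> median=9
Step 2: insert 41 -> lo=[9] (size 1, max 9) hi=[41] (size 1, min 41) -> median=25
Step 3: insert 18 -> lo=[9, 18] (size 2, max 18) hi=[41] (size 1, min 41) -> median=18
Step 4: insert 47 -> lo=[9, 18] (size 2, max 18) hi=[41, 47] (size 2, min 41) -> median=29.5
Step 5: insert 43 -> lo=[9, 18, 41] (size 3, max 41) hi=[43, 47] (size 2, min 43) -> median=41
Step 6: insert 3 -> lo=[3, 9, 18] (size 3, max 18) hi=[41, 43, 47] (size 3, min 41) -> median=29.5

Answer: 29.5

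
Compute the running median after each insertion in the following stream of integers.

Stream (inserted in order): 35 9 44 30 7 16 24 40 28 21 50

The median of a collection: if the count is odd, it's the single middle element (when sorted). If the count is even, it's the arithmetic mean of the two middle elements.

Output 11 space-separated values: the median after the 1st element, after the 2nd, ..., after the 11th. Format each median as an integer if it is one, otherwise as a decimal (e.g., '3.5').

Step 1: insert 35 -> lo=[35] (size 1, max 35) hi=[] (size 0) -> median=35
Step 2: insert 9 -> lo=[9] (size 1, max 9) hi=[35] (size 1, min 35) -> median=22
Step 3: insert 44 -> lo=[9, 35] (size 2, max 35) hi=[44] (size 1, min 44) -> median=35
Step 4: insert 30 -> lo=[9, 30] (size 2, max 30) hi=[35, 44] (size 2, min 35) -> median=32.5
Step 5: insert 7 -> lo=[7, 9, 30] (size 3, max 30) hi=[35, 44] (size 2, min 35) -> median=30
Step 6: insert 16 -> lo=[7, 9, 16] (size 3, max 16) hi=[30, 35, 44] (size 3, min 30) -> median=23
Step 7: insert 24 -> lo=[7, 9, 16, 24] (size 4, max 24) hi=[30, 35, 44] (size 3, min 30) -> median=24
Step 8: insert 40 -> lo=[7, 9, 16, 24] (size 4, max 24) hi=[30, 35, 40, 44] (size 4, min 30) -> median=27
Step 9: insert 28 -> lo=[7, 9, 16, 24, 28] (size 5, max 28) hi=[30, 35, 40, 44] (size 4, min 30) -> median=28
Step 10: insert 21 -> lo=[7, 9, 16, 21, 24] (size 5, max 24) hi=[28, 30, 35, 40, 44] (size 5, min 28) -> median=26
Step 11: insert 50 -> lo=[7, 9, 16, 21, 24, 28] (size 6, max 28) hi=[30, 35, 40, 44, 50] (size 5, min 30) -> median=28

Answer: 35 22 35 32.5 30 23 24 27 28 26 28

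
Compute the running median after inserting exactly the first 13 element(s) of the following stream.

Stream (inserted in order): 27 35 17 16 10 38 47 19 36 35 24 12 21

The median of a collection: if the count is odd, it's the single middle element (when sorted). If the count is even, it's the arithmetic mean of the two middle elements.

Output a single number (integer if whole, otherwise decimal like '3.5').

Answer: 24

Derivation:
Step 1: insert 27 -> lo=[27] (size 1, max 27) hi=[] (size 0) -> median=27
Step 2: insert 35 -> lo=[27] (size 1, max 27) hi=[35] (size 1, min 35) -> median=31
Step 3: insert 17 -> lo=[17, 27] (size 2, max 27) hi=[35] (size 1, min 35) -> median=27
Step 4: insert 16 -> lo=[16, 17] (size 2, max 17) hi=[27, 35] (size 2, min 27) -> median=22
Step 5: insert 10 -> lo=[10, 16, 17] (size 3, max 17) hi=[27, 35] (size 2, min 27) -> median=17
Step 6: insert 38 -> lo=[10, 16, 17] (size 3, max 17) hi=[27, 35, 38] (size 3, min 27) -> median=22
Step 7: insert 47 -> lo=[10, 16, 17, 27] (size 4, max 27) hi=[35, 38, 47] (size 3, min 35) -> median=27
Step 8: insert 19 -> lo=[10, 16, 17, 19] (size 4, max 19) hi=[27, 35, 38, 47] (size 4, min 27) -> median=23
Step 9: insert 36 -> lo=[10, 16, 17, 19, 27] (size 5, max 27) hi=[35, 36, 38, 47] (size 4, min 35) -> median=27
Step 10: insert 35 -> lo=[10, 16, 17, 19, 27] (size 5, max 27) hi=[35, 35, 36, 38, 47] (size 5, min 35) -> median=31
Step 11: insert 24 -> lo=[10, 16, 17, 19, 24, 27] (size 6, max 27) hi=[35, 35, 36, 38, 47] (size 5, min 35) -> median=27
Step 12: insert 12 -> lo=[10, 12, 16, 17, 19, 24] (size 6, max 24) hi=[27, 35, 35, 36, 38, 47] (size 6, min 27) -> median=25.5
Step 13: insert 21 -> lo=[10, 12, 16, 17, 19, 21, 24] (size 7, max 24) hi=[27, 35, 35, 36, 38, 47] (size 6, min 27) -> median=24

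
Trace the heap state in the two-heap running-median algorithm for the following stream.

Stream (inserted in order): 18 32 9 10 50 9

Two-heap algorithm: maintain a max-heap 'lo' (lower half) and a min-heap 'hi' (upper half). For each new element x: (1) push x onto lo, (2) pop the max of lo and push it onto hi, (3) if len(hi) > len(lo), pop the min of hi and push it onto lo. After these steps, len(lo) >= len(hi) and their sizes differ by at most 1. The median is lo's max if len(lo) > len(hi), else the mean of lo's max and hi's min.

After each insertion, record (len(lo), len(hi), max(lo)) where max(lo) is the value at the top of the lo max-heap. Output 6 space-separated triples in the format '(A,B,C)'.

Answer: (1,0,18) (1,1,18) (2,1,18) (2,2,10) (3,2,18) (3,3,10)

Derivation:
Step 1: insert 18 -> lo=[18] hi=[] -> (len(lo)=1, len(hi)=0, max(lo)=18)
Step 2: insert 32 -> lo=[18] hi=[32] -> (len(lo)=1, len(hi)=1, max(lo)=18)
Step 3: insert 9 -> lo=[9, 18] hi=[32] -> (len(lo)=2, len(hi)=1, max(lo)=18)
Step 4: insert 10 -> lo=[9, 10] hi=[18, 32] -> (len(lo)=2, len(hi)=2, max(lo)=10)
Step 5: insert 50 -> lo=[9, 10, 18] hi=[32, 50] -> (len(lo)=3, len(hi)=2, max(lo)=18)
Step 6: insert 9 -> lo=[9, 9, 10] hi=[18, 32, 50] -> (len(lo)=3, len(hi)=3, max(lo)=10)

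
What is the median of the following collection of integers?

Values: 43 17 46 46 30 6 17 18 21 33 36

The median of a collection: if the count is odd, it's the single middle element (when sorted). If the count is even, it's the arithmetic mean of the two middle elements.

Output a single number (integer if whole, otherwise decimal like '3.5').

Answer: 30

Derivation:
Step 1: insert 43 -> lo=[43] (size 1, max 43) hi=[] (size 0) -> median=43
Step 2: insert 17 -> lo=[17] (size 1, max 17) hi=[43] (size 1, min 43) -> median=30
Step 3: insert 46 -> lo=[17, 43] (size 2, max 43) hi=[46] (size 1, min 46) -> median=43
Step 4: insert 46 -> lo=[17, 43] (size 2, max 43) hi=[46, 46] (size 2, min 46) -> median=44.5
Step 5: insert 30 -> lo=[17, 30, 43] (size 3, max 43) hi=[46, 46] (size 2, min 46) -> median=43
Step 6: insert 6 -> lo=[6, 17, 30] (size 3, max 30) hi=[43, 46, 46] (size 3, min 43) -> median=36.5
Step 7: insert 17 -> lo=[6, 17, 17, 30] (size 4, max 30) hi=[43, 46, 46] (size 3, min 43) -> median=30
Step 8: insert 18 -> lo=[6, 17, 17, 18] (size 4, max 18) hi=[30, 43, 46, 46] (size 4, min 30) -> median=24
Step 9: insert 21 -> lo=[6, 17, 17, 18, 21] (size 5, max 21) hi=[30, 43, 46, 46] (size 4, min 30) -> median=21
Step 10: insert 33 -> lo=[6, 17, 17, 18, 21] (size 5, max 21) hi=[30, 33, 43, 46, 46] (size 5, min 30) -> median=25.5
Step 11: insert 36 -> lo=[6, 17, 17, 18, 21, 30] (size 6, max 30) hi=[33, 36, 43, 46, 46] (size 5, min 33) -> median=30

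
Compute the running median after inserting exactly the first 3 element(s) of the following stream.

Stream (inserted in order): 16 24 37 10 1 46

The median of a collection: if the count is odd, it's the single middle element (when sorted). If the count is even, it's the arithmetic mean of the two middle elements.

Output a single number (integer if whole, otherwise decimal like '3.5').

Answer: 24

Derivation:
Step 1: insert 16 -> lo=[16] (size 1, max 16) hi=[] (size 0) -> median=16
Step 2: insert 24 -> lo=[16] (size 1, max 16) hi=[24] (size 1, min 24) -> median=20
Step 3: insert 37 -> lo=[16, 24] (size 2, max 24) hi=[37] (size 1, min 37) -> median=24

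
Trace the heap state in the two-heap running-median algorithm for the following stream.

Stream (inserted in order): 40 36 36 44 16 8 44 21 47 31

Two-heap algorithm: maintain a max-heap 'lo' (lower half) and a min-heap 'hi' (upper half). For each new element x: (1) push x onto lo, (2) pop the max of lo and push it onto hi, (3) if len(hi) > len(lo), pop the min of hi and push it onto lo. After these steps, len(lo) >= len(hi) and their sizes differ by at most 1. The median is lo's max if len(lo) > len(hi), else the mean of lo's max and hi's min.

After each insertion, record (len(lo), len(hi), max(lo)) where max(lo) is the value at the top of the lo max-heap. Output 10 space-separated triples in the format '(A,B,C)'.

Step 1: insert 40 -> lo=[40] hi=[] -> (len(lo)=1, len(hi)=0, max(lo)=40)
Step 2: insert 36 -> lo=[36] hi=[40] -> (len(lo)=1, len(hi)=1, max(lo)=36)
Step 3: insert 36 -> lo=[36, 36] hi=[40] -> (len(lo)=2, len(hi)=1, max(lo)=36)
Step 4: insert 44 -> lo=[36, 36] hi=[40, 44] -> (len(lo)=2, len(hi)=2, max(lo)=36)
Step 5: insert 16 -> lo=[16, 36, 36] hi=[40, 44] -> (len(lo)=3, len(hi)=2, max(lo)=36)
Step 6: insert 8 -> lo=[8, 16, 36] hi=[36, 40, 44] -> (len(lo)=3, len(hi)=3, max(lo)=36)
Step 7: insert 44 -> lo=[8, 16, 36, 36] hi=[40, 44, 44] -> (len(lo)=4, len(hi)=3, max(lo)=36)
Step 8: insert 21 -> lo=[8, 16, 21, 36] hi=[36, 40, 44, 44] -> (len(lo)=4, len(hi)=4, max(lo)=36)
Step 9: insert 47 -> lo=[8, 16, 21, 36, 36] hi=[40, 44, 44, 47] -> (len(lo)=5, len(hi)=4, max(lo)=36)
Step 10: insert 31 -> lo=[8, 16, 21, 31, 36] hi=[36, 40, 44, 44, 47] -> (len(lo)=5, len(hi)=5, max(lo)=36)

Answer: (1,0,40) (1,1,36) (2,1,36) (2,2,36) (3,2,36) (3,3,36) (4,3,36) (4,4,36) (5,4,36) (5,5,36)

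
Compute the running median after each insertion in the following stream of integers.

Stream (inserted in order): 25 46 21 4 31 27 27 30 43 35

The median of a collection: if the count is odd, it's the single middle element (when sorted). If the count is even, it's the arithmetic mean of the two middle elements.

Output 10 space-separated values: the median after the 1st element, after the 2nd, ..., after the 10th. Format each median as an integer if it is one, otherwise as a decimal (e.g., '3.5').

Answer: 25 35.5 25 23 25 26 27 27 27 28.5

Derivation:
Step 1: insert 25 -> lo=[25] (size 1, max 25) hi=[] (size 0) -> median=25
Step 2: insert 46 -> lo=[25] (size 1, max 25) hi=[46] (size 1, min 46) -> median=35.5
Step 3: insert 21 -> lo=[21, 25] (size 2, max 25) hi=[46] (size 1, min 46) -> median=25
Step 4: insert 4 -> lo=[4, 21] (size 2, max 21) hi=[25, 46] (size 2, min 25) -> median=23
Step 5: insert 31 -> lo=[4, 21, 25] (size 3, max 25) hi=[31, 46] (size 2, min 31) -> median=25
Step 6: insert 27 -> lo=[4, 21, 25] (size 3, max 25) hi=[27, 31, 46] (size 3, min 27) -> median=26
Step 7: insert 27 -> lo=[4, 21, 25, 27] (size 4, max 27) hi=[27, 31, 46] (size 3, min 27) -> median=27
Step 8: insert 30 -> lo=[4, 21, 25, 27] (size 4, max 27) hi=[27, 30, 31, 46] (size 4, min 27) -> median=27
Step 9: insert 43 -> lo=[4, 21, 25, 27, 27] (size 5, max 27) hi=[30, 31, 43, 46] (size 4, min 30) -> median=27
Step 10: insert 35 -> lo=[4, 21, 25, 27, 27] (size 5, max 27) hi=[30, 31, 35, 43, 46] (size 5, min 30) -> median=28.5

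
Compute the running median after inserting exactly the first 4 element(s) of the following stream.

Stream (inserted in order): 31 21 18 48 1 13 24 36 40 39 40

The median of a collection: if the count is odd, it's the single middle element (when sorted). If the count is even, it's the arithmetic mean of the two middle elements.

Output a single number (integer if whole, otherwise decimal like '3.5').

Answer: 26

Derivation:
Step 1: insert 31 -> lo=[31] (size 1, max 31) hi=[] (size 0) -> median=31
Step 2: insert 21 -> lo=[21] (size 1, max 21) hi=[31] (size 1, min 31) -> median=26
Step 3: insert 18 -> lo=[18, 21] (size 2, max 21) hi=[31] (size 1, min 31) -> median=21
Step 4: insert 48 -> lo=[18, 21] (size 2, max 21) hi=[31, 48] (size 2, min 31) -> median=26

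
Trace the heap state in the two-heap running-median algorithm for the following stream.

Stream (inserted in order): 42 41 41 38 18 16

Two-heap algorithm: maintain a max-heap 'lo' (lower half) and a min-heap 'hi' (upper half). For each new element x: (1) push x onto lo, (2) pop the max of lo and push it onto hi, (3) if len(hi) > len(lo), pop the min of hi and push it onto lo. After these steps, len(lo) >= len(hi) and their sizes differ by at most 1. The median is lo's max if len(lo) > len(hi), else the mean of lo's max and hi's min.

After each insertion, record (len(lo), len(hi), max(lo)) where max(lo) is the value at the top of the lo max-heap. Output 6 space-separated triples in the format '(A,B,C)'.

Answer: (1,0,42) (1,1,41) (2,1,41) (2,2,41) (3,2,41) (3,3,38)

Derivation:
Step 1: insert 42 -> lo=[42] hi=[] -> (len(lo)=1, len(hi)=0, max(lo)=42)
Step 2: insert 41 -> lo=[41] hi=[42] -> (len(lo)=1, len(hi)=1, max(lo)=41)
Step 3: insert 41 -> lo=[41, 41] hi=[42] -> (len(lo)=2, len(hi)=1, max(lo)=41)
Step 4: insert 38 -> lo=[38, 41] hi=[41, 42] -> (len(lo)=2, len(hi)=2, max(lo)=41)
Step 5: insert 18 -> lo=[18, 38, 41] hi=[41, 42] -> (len(lo)=3, len(hi)=2, max(lo)=41)
Step 6: insert 16 -> lo=[16, 18, 38] hi=[41, 41, 42] -> (len(lo)=3, len(hi)=3, max(lo)=38)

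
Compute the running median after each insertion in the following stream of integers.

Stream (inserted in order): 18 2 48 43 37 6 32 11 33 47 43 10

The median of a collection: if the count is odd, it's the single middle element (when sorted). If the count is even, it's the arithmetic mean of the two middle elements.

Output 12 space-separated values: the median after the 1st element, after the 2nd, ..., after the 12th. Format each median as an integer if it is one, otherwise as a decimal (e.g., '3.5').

Step 1: insert 18 -> lo=[18] (size 1, max 18) hi=[] (size 0) -> median=18
Step 2: insert 2 -> lo=[2] (size 1, max 2) hi=[18] (size 1, min 18) -> median=10
Step 3: insert 48 -> lo=[2, 18] (size 2, max 18) hi=[48] (size 1, min 48) -> median=18
Step 4: insert 43 -> lo=[2, 18] (size 2, max 18) hi=[43, 48] (size 2, min 43) -> median=30.5
Step 5: insert 37 -> lo=[2, 18, 37] (size 3, max 37) hi=[43, 48] (size 2, min 43) -> median=37
Step 6: insert 6 -> lo=[2, 6, 18] (size 3, max 18) hi=[37, 43, 48] (size 3, min 37) -> median=27.5
Step 7: insert 32 -> lo=[2, 6, 18, 32] (size 4, max 32) hi=[37, 43, 48] (size 3, min 37) -> median=32
Step 8: insert 11 -> lo=[2, 6, 11, 18] (size 4, max 18) hi=[32, 37, 43, 48] (size 4, min 32) -> median=25
Step 9: insert 33 -> lo=[2, 6, 11, 18, 32] (size 5, max 32) hi=[33, 37, 43, 48] (size 4, min 33) -> median=32
Step 10: insert 47 -> lo=[2, 6, 11, 18, 32] (size 5, max 32) hi=[33, 37, 43, 47, 48] (size 5, min 33) -> median=32.5
Step 11: insert 43 -> lo=[2, 6, 11, 18, 32, 33] (size 6, max 33) hi=[37, 43, 43, 47, 48] (size 5, min 37) -> median=33
Step 12: insert 10 -> lo=[2, 6, 10, 11, 18, 32] (size 6, max 32) hi=[33, 37, 43, 43, 47, 48] (size 6, min 33) -> median=32.5

Answer: 18 10 18 30.5 37 27.5 32 25 32 32.5 33 32.5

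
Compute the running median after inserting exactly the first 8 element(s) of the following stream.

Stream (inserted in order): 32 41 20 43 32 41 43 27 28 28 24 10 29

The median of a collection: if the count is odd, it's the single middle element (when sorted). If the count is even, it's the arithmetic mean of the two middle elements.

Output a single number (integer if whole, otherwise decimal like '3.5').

Step 1: insert 32 -> lo=[32] (size 1, max 32) hi=[] (size 0) -> median=32
Step 2: insert 41 -> lo=[32] (size 1, max 32) hi=[41] (size 1, min 41) -> median=36.5
Step 3: insert 20 -> lo=[20, 32] (size 2, max 32) hi=[41] (size 1, min 41) -> median=32
Step 4: insert 43 -> lo=[20, 32] (size 2, max 32) hi=[41, 43] (size 2, min 41) -> median=36.5
Step 5: insert 32 -> lo=[20, 32, 32] (size 3, max 32) hi=[41, 43] (size 2, min 41) -> median=32
Step 6: insert 41 -> lo=[20, 32, 32] (size 3, max 32) hi=[41, 41, 43] (size 3, min 41) -> median=36.5
Step 7: insert 43 -> lo=[20, 32, 32, 41] (size 4, max 41) hi=[41, 43, 43] (size 3, min 41) -> median=41
Step 8: insert 27 -> lo=[20, 27, 32, 32] (size 4, max 32) hi=[41, 41, 43, 43] (size 4, min 41) -> median=36.5

Answer: 36.5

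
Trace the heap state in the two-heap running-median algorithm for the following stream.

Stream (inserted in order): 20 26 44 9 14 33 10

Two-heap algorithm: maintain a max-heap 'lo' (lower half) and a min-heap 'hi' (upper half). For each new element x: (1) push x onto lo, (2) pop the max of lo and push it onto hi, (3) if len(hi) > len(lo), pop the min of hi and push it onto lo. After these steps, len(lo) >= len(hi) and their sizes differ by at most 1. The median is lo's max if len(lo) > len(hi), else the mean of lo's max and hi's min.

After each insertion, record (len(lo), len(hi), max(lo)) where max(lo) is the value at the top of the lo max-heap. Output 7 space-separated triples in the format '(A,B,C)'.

Answer: (1,0,20) (1,1,20) (2,1,26) (2,2,20) (3,2,20) (3,3,20) (4,3,20)

Derivation:
Step 1: insert 20 -> lo=[20] hi=[] -> (len(lo)=1, len(hi)=0, max(lo)=20)
Step 2: insert 26 -> lo=[20] hi=[26] -> (len(lo)=1, len(hi)=1, max(lo)=20)
Step 3: insert 44 -> lo=[20, 26] hi=[44] -> (len(lo)=2, len(hi)=1, max(lo)=26)
Step 4: insert 9 -> lo=[9, 20] hi=[26, 44] -> (len(lo)=2, len(hi)=2, max(lo)=20)
Step 5: insert 14 -> lo=[9, 14, 20] hi=[26, 44] -> (len(lo)=3, len(hi)=2, max(lo)=20)
Step 6: insert 33 -> lo=[9, 14, 20] hi=[26, 33, 44] -> (len(lo)=3, len(hi)=3, max(lo)=20)
Step 7: insert 10 -> lo=[9, 10, 14, 20] hi=[26, 33, 44] -> (len(lo)=4, len(hi)=3, max(lo)=20)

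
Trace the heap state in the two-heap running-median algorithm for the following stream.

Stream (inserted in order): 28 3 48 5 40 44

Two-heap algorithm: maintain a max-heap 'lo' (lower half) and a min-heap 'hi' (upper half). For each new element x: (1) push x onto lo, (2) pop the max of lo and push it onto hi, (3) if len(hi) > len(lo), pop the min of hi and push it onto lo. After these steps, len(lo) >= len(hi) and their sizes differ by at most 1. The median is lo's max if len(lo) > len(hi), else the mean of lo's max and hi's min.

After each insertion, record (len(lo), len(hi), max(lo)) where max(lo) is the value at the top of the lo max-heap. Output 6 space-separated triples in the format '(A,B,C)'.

Step 1: insert 28 -> lo=[28] hi=[] -> (len(lo)=1, len(hi)=0, max(lo)=28)
Step 2: insert 3 -> lo=[3] hi=[28] -> (len(lo)=1, len(hi)=1, max(lo)=3)
Step 3: insert 48 -> lo=[3, 28] hi=[48] -> (len(lo)=2, len(hi)=1, max(lo)=28)
Step 4: insert 5 -> lo=[3, 5] hi=[28, 48] -> (len(lo)=2, len(hi)=2, max(lo)=5)
Step 5: insert 40 -> lo=[3, 5, 28] hi=[40, 48] -> (len(lo)=3, len(hi)=2, max(lo)=28)
Step 6: insert 44 -> lo=[3, 5, 28] hi=[40, 44, 48] -> (len(lo)=3, len(hi)=3, max(lo)=28)

Answer: (1,0,28) (1,1,3) (2,1,28) (2,2,5) (3,2,28) (3,3,28)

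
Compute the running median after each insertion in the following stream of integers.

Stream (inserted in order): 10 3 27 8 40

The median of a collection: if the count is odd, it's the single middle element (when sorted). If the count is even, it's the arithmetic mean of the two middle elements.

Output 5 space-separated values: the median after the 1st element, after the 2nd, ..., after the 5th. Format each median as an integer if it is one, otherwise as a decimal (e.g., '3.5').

Answer: 10 6.5 10 9 10

Derivation:
Step 1: insert 10 -> lo=[10] (size 1, max 10) hi=[] (size 0) -> median=10
Step 2: insert 3 -> lo=[3] (size 1, max 3) hi=[10] (size 1, min 10) -> median=6.5
Step 3: insert 27 -> lo=[3, 10] (size 2, max 10) hi=[27] (size 1, min 27) -> median=10
Step 4: insert 8 -> lo=[3, 8] (size 2, max 8) hi=[10, 27] (size 2, min 10) -> median=9
Step 5: insert 40 -> lo=[3, 8, 10] (size 3, max 10) hi=[27, 40] (size 2, min 27) -> median=10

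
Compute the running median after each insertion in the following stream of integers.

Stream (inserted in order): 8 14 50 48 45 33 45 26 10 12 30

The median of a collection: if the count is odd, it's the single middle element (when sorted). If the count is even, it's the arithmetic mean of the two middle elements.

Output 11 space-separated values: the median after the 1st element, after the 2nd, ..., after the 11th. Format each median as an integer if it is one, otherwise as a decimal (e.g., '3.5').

Answer: 8 11 14 31 45 39 45 39 33 29.5 30

Derivation:
Step 1: insert 8 -> lo=[8] (size 1, max 8) hi=[] (size 0) -> median=8
Step 2: insert 14 -> lo=[8] (size 1, max 8) hi=[14] (size 1, min 14) -> median=11
Step 3: insert 50 -> lo=[8, 14] (size 2, max 14) hi=[50] (size 1, min 50) -> median=14
Step 4: insert 48 -> lo=[8, 14] (size 2, max 14) hi=[48, 50] (size 2, min 48) -> median=31
Step 5: insert 45 -> lo=[8, 14, 45] (size 3, max 45) hi=[48, 50] (size 2, min 48) -> median=45
Step 6: insert 33 -> lo=[8, 14, 33] (size 3, max 33) hi=[45, 48, 50] (size 3, min 45) -> median=39
Step 7: insert 45 -> lo=[8, 14, 33, 45] (size 4, max 45) hi=[45, 48, 50] (size 3, min 45) -> median=45
Step 8: insert 26 -> lo=[8, 14, 26, 33] (size 4, max 33) hi=[45, 45, 48, 50] (size 4, min 45) -> median=39
Step 9: insert 10 -> lo=[8, 10, 14, 26, 33] (size 5, max 33) hi=[45, 45, 48, 50] (size 4, min 45) -> median=33
Step 10: insert 12 -> lo=[8, 10, 12, 14, 26] (size 5, max 26) hi=[33, 45, 45, 48, 50] (size 5, min 33) -> median=29.5
Step 11: insert 30 -> lo=[8, 10, 12, 14, 26, 30] (size 6, max 30) hi=[33, 45, 45, 48, 50] (size 5, min 33) -> median=30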